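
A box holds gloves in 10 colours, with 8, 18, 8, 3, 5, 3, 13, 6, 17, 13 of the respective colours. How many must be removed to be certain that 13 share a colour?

In the worst case you take as many as possible of each colour without reaching 13: 8 + 12 + 8 + 3 + 5 + 3 + 12 + 6 + 12 + 12 = 81.
The next one must give 13 of some colour, so 81 + 1 = 82.

82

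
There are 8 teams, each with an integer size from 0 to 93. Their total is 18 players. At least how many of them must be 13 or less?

If only k of them are at most 13, the other 8 − k are at least 14, so the total is at least (8 − k)·14 + k·0.
This is ≤ 18, so (8 − k)·14 + 0k ≤ 18, which gives k ≥ 7.
Exactly 7 works: 7 values at 0 and 1 at 14 total 14; raise one of the low values by 4 (still ≤ 13) to hit 18.

7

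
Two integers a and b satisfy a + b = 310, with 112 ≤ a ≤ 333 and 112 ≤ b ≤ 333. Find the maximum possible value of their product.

24025

For a fixed sum, the product ab is largest when a and b are as close as possible.
Taking a = 155 and b = 155 (both in [112, 333]) gives ab = 24025.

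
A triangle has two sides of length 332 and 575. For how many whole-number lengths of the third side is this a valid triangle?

663

The triangle inequality gives |332 − 575| < c < 332 + 575, i.e. 243 < c < 907.
So c can be any integer from 244 to 906: 663 values.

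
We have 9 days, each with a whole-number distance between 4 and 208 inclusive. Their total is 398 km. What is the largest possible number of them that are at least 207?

1

If k of the values are ≥ 207, the total is ≥ 207k + 4(9 − k).
Setting 207k + 4(9 − k) ≤ 398 gives 203k ≤ 362, so k ≤ 1.
k = 1 is achieved by 1 value at 207 and 8 at 4, total 239; add 159 to one value (staying below 207) to reach 398.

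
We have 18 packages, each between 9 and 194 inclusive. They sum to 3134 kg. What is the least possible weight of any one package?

To make one package as small as possible, make the other 17 as large as possible.
The other 17 can take up 17 × 194 = 3298 ≥ 3134 − 9, so one package can sit at its floor of 9.
Achievable: one at 9 and the other 17 totalling 3125, which fits since 17 × 9 ≤ 3125 ≤ 17 × 194.

9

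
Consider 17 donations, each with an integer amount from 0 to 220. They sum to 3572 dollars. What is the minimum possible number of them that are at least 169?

14

Suppose at most 17 − j of them reach 169; then j values are ≤ 168 and the rest ≤ 220.
The total is then ≤ 168·j + 220·(17 − j) = 3740 − 52j. For this to be ≥ 3572 we need j ≤ 3, so at least 17 − 3 = 14 must reach 169.
Exactly 14 works: 14 values at 220 and 3 at 168 total 3584; lower one of the high values by 12 (still ≥ 169) to hit 3572.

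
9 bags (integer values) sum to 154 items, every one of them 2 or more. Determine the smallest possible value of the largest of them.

The 9 values sum to 154, so their maximum is at least ⌈154/9⌉ = 18.
Achievable: 1 of them at 18 and 8 at 17 total 154.

18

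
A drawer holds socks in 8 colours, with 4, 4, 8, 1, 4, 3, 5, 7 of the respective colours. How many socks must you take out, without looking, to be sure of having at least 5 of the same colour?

29

In the worst case you take as many as possible of each colour without reaching 5: 4 + 4 + 4 + 1 + 4 + 3 + 4 + 4 = 28.
The next one must give 5 of some colour, so 28 + 1 = 29.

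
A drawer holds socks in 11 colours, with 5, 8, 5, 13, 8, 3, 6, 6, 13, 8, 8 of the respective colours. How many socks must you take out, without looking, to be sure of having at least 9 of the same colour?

In the worst case you take as many as possible of each colour without reaching 9: 5 + 8 + 5 + 8 + 8 + 3 + 6 + 6 + 8 + 8 + 8 = 73.
The next one must give 9 of some colour, so 73 + 1 = 74.

74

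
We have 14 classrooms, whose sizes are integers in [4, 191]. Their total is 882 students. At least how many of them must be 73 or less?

Each value above 73 is at least 74, contributing at least 74 − 4 = 70 above the floor 4.
The sum exceeds the floor total 56 by 826, so at most ⌊826/70⌋ = 11 exceed 73, and at least 3 are ≤ 73.
Exactly 3 works: 3 values at 4 and 11 at 74 total 826; raise one of the low values by 56 (still ≤ 73) to hit 882.

3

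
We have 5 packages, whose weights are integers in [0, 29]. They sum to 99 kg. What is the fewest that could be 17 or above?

If only k of them are at least 17, the other 5 − k are at most 16, so the total is at most k·29 + (5 − k)·16.
This must reach 99, so k·29 + (5 − k)·16 ≥ 99, giving k ≥ 2.
Exactly 2 works: 2 values at 29 and 3 at 16 total 106; lower one of the high values by 7 (still ≥ 17) to hit 99.

2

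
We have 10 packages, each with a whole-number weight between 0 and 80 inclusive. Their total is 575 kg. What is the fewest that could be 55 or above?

2

Suppose at most 10 − j of them reach 55; then j values are ≤ 54 and the rest ≤ 80.
The total is then ≤ 54·j + 80·(10 − j) = 800 − 26j. For this to be ≥ 575 we need j ≤ 8, so at least 10 − 8 = 2 must reach 55.
Exactly 2 works: 2 values at 80 and 8 at 54 total 592; lower one of the high values by 17 (still ≥ 55) to hit 575.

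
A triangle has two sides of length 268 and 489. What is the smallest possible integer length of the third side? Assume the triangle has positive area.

The third side must exceed |268 − 489| = 221.
The smallest integer above 221 is 222.

222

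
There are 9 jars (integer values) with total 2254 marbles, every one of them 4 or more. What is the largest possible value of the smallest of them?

The 9 values sum to 2254, so their minimum is at most ⌊2254/9⌋ = 250.
Achievable: 5 of them at 250 and 4 at 251 total 2254.

250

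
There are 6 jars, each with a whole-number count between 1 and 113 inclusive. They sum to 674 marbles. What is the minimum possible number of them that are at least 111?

5

Suppose at most 6 − j of them reach 111; then j values are ≤ 110 and the rest ≤ 113.
The total is then ≤ 110·j + 113·(6 − j) = 678 − 3j. For this to be ≥ 674 we need j ≤ 1, so at least 6 − 1 = 5 must reach 111.
Exactly 5 works: 5 values at 113 and 1 at 110 total 675; lower one of the high values by 1 (still ≥ 111) to hit 674.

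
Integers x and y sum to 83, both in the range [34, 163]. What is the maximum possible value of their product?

1722

xy = x(83 − x) is maximized when x is as near 83/2 as the bounds allow.
Taking x = 41 and y = 42 (both in [34, 163]) gives xy = 1722.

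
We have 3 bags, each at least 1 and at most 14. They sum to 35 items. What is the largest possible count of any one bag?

To make one bag as large as possible, make the other 2 as small as possible.
The other 2 contribute at least 2 × 1 = 2, leaving at most 35 − 2 = 33.
But each bag is capped at 14, so the maximum is 14.
Achievable: one at 14 and the other 2 totalling 21, which fits since 2 × 1 ≤ 21 ≤ 2 × 14.

14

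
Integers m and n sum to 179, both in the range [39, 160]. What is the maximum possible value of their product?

With m + n fixed, mn peaks when the two are closest together.
Taking m = 89 and n = 90 (both in [39, 160]) gives mn = 8010.

8010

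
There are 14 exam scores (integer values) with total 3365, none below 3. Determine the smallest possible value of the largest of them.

The 14 values sum to 3365, so their maximum is at least ⌈3365/14⌉ = 241.
Achievable: 5 of them at 241 and 9 at 240 total 3365.

241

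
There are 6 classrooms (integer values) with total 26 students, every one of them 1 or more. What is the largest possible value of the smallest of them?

If every one of the 6 were at least 5, the total would be at least 6 × 5 = 30 > 26.
Equality holds with 4 values of 4 and 2 values of 5.

4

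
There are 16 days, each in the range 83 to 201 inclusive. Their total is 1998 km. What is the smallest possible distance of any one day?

83

To make one day as small as possible, make the other 15 as large as possible.
The other 15 can take up 15 × 201 = 3015 ≥ 1998 − 83, so one day can sit at its floor of 83.
Achievable: one at 83 and the other 15 totalling 1915, which fits since 15 × 83 ≤ 1915 ≤ 15 × 201.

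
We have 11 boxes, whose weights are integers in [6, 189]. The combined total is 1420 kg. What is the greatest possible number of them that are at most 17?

3

Each value at 17 or below falls at least 189 − 17 = 172 short of the ceiling 189.
The ceiling total is 11 × 189 = 2079, and we need 1420, so at most ⌊(2079 − 1420)/172⌋ = 3 can be that low.
k = 3 is achieved by 3 values at 17 and 8 at 189, total 1563; lower one of the 189's by 143 (still > 17) to reach 1420.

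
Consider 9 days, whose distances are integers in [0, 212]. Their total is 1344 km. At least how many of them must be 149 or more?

Each value short of 149 is at most 148, costing at least 212 − 148 = 64 against the maximum total of 1908.
We can afford to lose at most 1908 − 1344 = 564, so at most ⌊564/64⌋ = 8 fall short, and at least 1 are ≥ 149.
Exactly 1 works: 1 value at 212 and 8 at 148 total 1396; lower one of the high values by 52 (still ≥ 149) to hit 1344.

1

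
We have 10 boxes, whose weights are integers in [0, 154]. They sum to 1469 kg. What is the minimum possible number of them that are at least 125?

8

Suppose at most 10 − j of them reach 125; then j values are ≤ 124 and the rest ≤ 154.
The total is then ≤ 124·j + 154·(10 − j) = 1540 − 30j. For this to be ≥ 1469 we need j ≤ 2, so at least 10 − 2 = 8 must reach 125.
Exactly 8 works: 8 values at 154 and 2 at 124 total 1480; lower one of the high values by 11 (still ≥ 125) to hit 1469.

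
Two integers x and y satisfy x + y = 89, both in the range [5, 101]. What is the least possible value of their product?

420

For a fixed sum, xy is smallest when x and y are as far apart as possible.
The extreme feasible split is x = 5, y = 84, giving xy = 420.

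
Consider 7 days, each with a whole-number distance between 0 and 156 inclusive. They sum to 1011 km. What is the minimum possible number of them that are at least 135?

Suppose at most 7 − j of them reach 135; then j values are ≤ 134 and the rest ≤ 156.
The total is then ≤ 134·j + 156·(7 − j) = 1092 − 22j. For this to be ≥ 1011 we need j ≤ 3, so at least 7 − 3 = 4 must reach 135.
Exactly 4 works: 4 values at 156 and 3 at 134 total 1026; lower one of the high values by 15 (still ≥ 135) to hit 1011.

4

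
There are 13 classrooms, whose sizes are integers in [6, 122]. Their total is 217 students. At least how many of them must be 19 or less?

Let j be the number exceeding 19. Then the total is ≥ 20·j + 6·(13 − j) = 78 + 14j.
So 14j ≤ 139 and j ≤ 9; hence at least 13 − 9 = 4 are ≤ 19.
Exactly 4 works: 4 values at 6 and 9 at 20 total 204; raise one of the low values by 13 (still ≤ 19) to hit 217.

4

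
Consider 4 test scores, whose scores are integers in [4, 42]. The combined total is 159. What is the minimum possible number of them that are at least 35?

3

If only k of them are at least 35, the other 4 − k are at most 34, so the total is at most k·42 + (4 − k)·34.
This must reach 159, so k·42 + (4 − k)·34 ≥ 159, giving k ≥ 3.
Exactly 3 works: 3 values at 42 and 1 at 34 total 160; lower one of the high values by 1 (still ≥ 35) to hit 159.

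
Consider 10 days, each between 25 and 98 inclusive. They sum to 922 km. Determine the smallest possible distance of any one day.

40

To make one day as small as possible, make the other 9 as large as possible.
The other 9 contribute at most 9 × 98 = 882, leaving at least 922 − 882 = 40.
Since 40 ≥ 25, this is achievable: one at 40 and 9 at 98.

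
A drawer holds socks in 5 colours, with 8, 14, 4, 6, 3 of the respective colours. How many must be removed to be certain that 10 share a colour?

In the worst case you take as many as possible of each colour without reaching 10: 8 + 9 + 4 + 6 + 3 = 30.
The next one must give 10 of some colour, so 30 + 1 = 31.

31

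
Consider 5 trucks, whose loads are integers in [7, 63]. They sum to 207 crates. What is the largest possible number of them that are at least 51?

If k of the values are ≥ 51, the total is ≥ 51k + 7(5 − k).
Setting 51k + 7(5 − k) ≤ 207 gives 44k ≤ 172, so k ≤ 3.
k = 3 is achieved by 3 values at 51 and 2 at 7, total 167; add 40 to one value (staying below 51) to reach 207.

3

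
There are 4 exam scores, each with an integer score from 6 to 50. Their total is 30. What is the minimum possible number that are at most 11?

3

If only k of them are at most 11, the other 4 − k are at least 12, so the total is at least (4 − k)·12 + k·6.
This is ≤ 30, so (4 − k)·12 + 6k ≤ 30, which gives k ≥ 3.
Exactly 3 works: 3 values at 6 and 1 at 12 total 30.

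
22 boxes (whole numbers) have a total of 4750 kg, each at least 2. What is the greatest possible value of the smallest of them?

If every one of the 22 were at least 216, the total would be at least 22 × 216 = 4752 > 4750.
Equality holds with 2 values of 215 and 20 values of 216.

215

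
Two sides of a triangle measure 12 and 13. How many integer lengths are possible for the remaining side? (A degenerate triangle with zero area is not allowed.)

The triangle inequality gives |12 − 13| < c < 12 + 13, i.e. 1 < c < 25.
So c can be any integer from 2 to 24: 23 values.

23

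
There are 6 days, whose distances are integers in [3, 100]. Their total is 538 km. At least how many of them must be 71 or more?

4

If only k of them are at least 71, the other 6 − k are at most 70, so the total is at most k·100 + (6 − k)·70.
This must reach 538, so k·100 + (6 − k)·70 ≥ 538, giving k ≥ 4.
Exactly 4 works: 4 values at 100 and 2 at 70 total 540; lower one of the high values by 2 (still ≥ 71) to hit 538.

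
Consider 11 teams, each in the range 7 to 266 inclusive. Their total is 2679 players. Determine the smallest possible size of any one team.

19

Minimizing one value means maximizing the remaining 10.
The other 10 contribute at most 10 × 266 = 2660, leaving at least 2679 − 2660 = 19.
Since 19 ≥ 7, this is achievable: one at 19 and 10 at 266.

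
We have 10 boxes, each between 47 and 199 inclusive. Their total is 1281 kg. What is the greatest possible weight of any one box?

To make one box as large as possible, make the other 9 as small as possible.
The other 9 contribute at least 9 × 47 = 423, leaving at most 1281 − 423 = 858.
But each box is capped at 199, so the maximum is 199.
Achievable: one at 199 and the other 9 totalling 1082, which fits since 9 × 47 ≤ 1082 ≤ 9 × 199.

199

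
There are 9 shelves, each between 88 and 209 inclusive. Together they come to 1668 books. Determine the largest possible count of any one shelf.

Maximizing one value means minimizing the remaining 8.
The other 8 contribute at least 8 × 88 = 704, leaving at most 1668 − 704 = 964.
But each shelf is capped at 209, so the maximum is 209.
Achievable: one at 209 and the other 8 totalling 1459, which fits since 8 × 88 ≤ 1459 ≤ 8 × 209.

209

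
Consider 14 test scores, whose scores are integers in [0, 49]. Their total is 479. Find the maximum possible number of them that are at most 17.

Each value at 17 or below falls at least 49 − 17 = 32 short of the ceiling 49.
The ceiling total is 14 × 49 = 686, and we need 479, so at most ⌊(686 − 479)/32⌋ = 6 can be that low.
k = 6 is achieved by 6 values at 17 and 8 at 49, total 494; lower one of the 49's by 15 (still > 17) to reach 479.

6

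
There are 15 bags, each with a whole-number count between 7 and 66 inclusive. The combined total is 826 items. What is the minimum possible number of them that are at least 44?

Each value short of 44 is at most 43, costing at least 66 − 43 = 23 against the maximum total of 990.
We can afford to lose at most 990 − 826 = 164, so at most ⌊164/23⌋ = 7 fall short, and at least 8 are ≥ 44.
Exactly 8 works: 8 values at 66 and 7 at 43 total 829; lower one of the high values by 3 (still ≥ 44) to hit 826.

8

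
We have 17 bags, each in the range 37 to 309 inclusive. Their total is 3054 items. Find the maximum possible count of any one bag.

309

To make one bag as large as possible, make the other 16 as small as possible.
The other 16 contribute at least 16 × 37 = 592, leaving at most 3054 − 592 = 2462.
But each bag is capped at 309, so the maximum is 309.
Achievable: one at 309 and the other 16 totalling 2745, which fits since 16 × 37 ≤ 2745 ≤ 16 × 309.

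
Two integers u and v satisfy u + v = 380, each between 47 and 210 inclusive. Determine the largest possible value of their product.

36100

For a fixed sum, the product uv is largest when u and v are as close as possible.
Taking u = 190 and v = 190 (both in [47, 210]) gives uv = 36100.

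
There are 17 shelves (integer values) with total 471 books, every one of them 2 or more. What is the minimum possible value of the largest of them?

If every one of the 17 were at most 27, the total would be at most 17 × 27 = 459 < 471.
Achievable: 12 of them at 28 and 5 at 27 total 471.

28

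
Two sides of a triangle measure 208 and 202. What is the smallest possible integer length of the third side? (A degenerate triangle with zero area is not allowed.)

The third side must exceed |208 − 202| = 6.
The smallest integer above 6 is 7.

7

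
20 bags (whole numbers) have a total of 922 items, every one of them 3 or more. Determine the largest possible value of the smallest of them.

If every one of the 20 were at least 47, the total would be at least 20 × 47 = 940 > 922.
Taking 18 copies of 46 and 2 copies of 47 gives exactly 922, so 46 is attained.

46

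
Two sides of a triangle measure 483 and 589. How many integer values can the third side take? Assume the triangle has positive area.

The triangle inequality gives |483 − 589| < c < 483 + 589, i.e. 106 < c < 1072.
So c can be any integer from 107 to 1071: 965 values.

965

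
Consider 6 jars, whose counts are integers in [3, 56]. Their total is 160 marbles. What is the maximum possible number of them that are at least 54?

Suppose k of them are at least 54. Those contribute at least 54 each and the other 6 − k at least 3 each.
So the total is at least 54k + 3(6 − k) = 18 + 51k. This must be ≤ 160, giving k ≤ 2.
k = 2 is achieved by 2 values at 54 and 4 at 3, total 120; add 40 to one value (staying below 54) to reach 160.

2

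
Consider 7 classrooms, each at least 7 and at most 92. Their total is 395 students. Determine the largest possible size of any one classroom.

Maximizing one value means minimizing the remaining 6.
The other 6 contribute at least 6 × 7 = 42, leaving at most 395 − 42 = 353.
But each classroom is capped at 92, so the maximum is 92.
Achievable: one at 92 and the other 6 totalling 303, which fits since 6 × 7 ≤ 303 ≤ 6 × 92.

92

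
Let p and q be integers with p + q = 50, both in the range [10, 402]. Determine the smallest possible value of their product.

400

pq = p(50 − p) is concave in p, so over [10, 40] it is minimized at an endpoint.
At the endpoint p = 10, q = 50 − 10 = 40, so pq = 10 × 40 = 400.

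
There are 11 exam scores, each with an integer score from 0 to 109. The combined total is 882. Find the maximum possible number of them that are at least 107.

8

With k values at 107 or above and the rest at least 0, the sum is at least 0 + 107k.
Since the sum is 882, we need 107k ≤ 882, i.e. k ≤ 8.
k = 8 is achieved by 8 values at 107 and 3 at 0, total 856; add 26 to one value (staying below 107) to reach 882.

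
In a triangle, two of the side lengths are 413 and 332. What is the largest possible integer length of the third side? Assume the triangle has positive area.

744

The third side must be less than 413 + 332 = 745.
The largest integer below 745 is 744.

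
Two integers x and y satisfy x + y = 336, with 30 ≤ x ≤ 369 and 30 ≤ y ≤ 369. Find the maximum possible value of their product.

28224

For a fixed sum, the product xy is largest when x and y are as close as possible.
Taking x = 168 and y = 168 (both in [30, 369]) gives xy = 28224.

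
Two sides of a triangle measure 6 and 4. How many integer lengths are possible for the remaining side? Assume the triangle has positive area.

7

The triangle inequality gives |6 − 4| < c < 6 + 4, i.e. 2 < c < 10.
So c can be any integer from 3 to 9: 7 values.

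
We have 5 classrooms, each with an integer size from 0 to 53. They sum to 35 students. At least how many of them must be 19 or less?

4

If only k of them are at most 19, the other 5 − k are at least 20, so the total is at least (5 − k)·20 + k·0.
This is ≤ 35, so (5 − k)·20 + 0k ≤ 35, which gives k ≥ 4.
Exactly 4 works: 4 values at 0 and 1 at 20 total 20; raise one of the low values by 15 (still ≤ 19) to hit 35.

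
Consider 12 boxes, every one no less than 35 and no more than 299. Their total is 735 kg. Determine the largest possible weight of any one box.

299

Maximizing one value means minimizing the remaining 11.
The other 11 contribute at least 11 × 35 = 385, leaving at most 735 − 385 = 350.
But each box is capped at 299, so the maximum is 299.
Achievable: one at 299 and the other 11 totalling 436, which fits since 11 × 35 ≤ 436 ≤ 11 × 299.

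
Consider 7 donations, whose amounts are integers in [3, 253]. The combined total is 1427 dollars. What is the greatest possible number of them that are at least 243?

5

If k of the values are ≥ 243, the total is ≥ 243k + 3(7 − k).
Setting 243k + 3(7 − k) ≤ 1427 gives 240k ≤ 1406, so k ≤ 5.
k = 5 is achieved by 5 values at 243 and 2 at 3, total 1221; add 206 to one value (staying below 243) to reach 1427.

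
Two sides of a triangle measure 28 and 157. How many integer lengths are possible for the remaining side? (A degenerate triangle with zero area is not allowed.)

The triangle inequality gives |28 − 157| < c < 28 + 157, i.e. 129 < c < 185.
So c can be any integer from 130 to 184: 55 values.

55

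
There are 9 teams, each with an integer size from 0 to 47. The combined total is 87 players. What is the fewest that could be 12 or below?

Each value above 12 is at least 13, contributing at least 13 − 0 = 13 above the floor 0.
The sum exceeds the floor total 0 by 87, so at most ⌊87/13⌋ = 6 exceed 12, and at least 3 are ≤ 12.
Exactly 3 works: 3 values at 0 and 6 at 13 total 78; raise one of the low values by 9 (still ≤ 12) to hit 87.

3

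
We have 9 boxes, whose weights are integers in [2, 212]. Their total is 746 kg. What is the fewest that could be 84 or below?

If only k of them are at most 84, the other 9 − k are at least 85, so the total is at least (9 − k)·85 + k·2.
This is ≤ 746, so (9 − k)·85 + 2k ≤ 746, which gives k ≥ 1.
Exactly 1 works: 1 value at 2 and 8 at 85 total 682; raise one of the low values by 64 (still ≤ 84) to hit 746.

1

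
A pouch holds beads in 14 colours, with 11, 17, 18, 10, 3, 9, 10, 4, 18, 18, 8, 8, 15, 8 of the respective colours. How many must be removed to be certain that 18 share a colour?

155

In the worst case you take as many as possible of each colour without reaching 18: 11 + 17 + 17 + 10 + 3 + 9 + 10 + 4 + 17 + 17 + 8 + 8 + 15 + 8 = 154.
The next one must give 18 of some colour, so 154 + 1 = 155.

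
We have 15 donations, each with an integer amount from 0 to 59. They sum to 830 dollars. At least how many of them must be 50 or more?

If only k of them are at least 50, the other 15 − k are at most 49, so the total is at most k·59 + (15 − k)·49.
This must reach 830, so k·59 + (15 − k)·49 ≥ 830, giving k ≥ 10.
Exactly 10 works: 10 values at 59 and 5 at 49 total 835; lower one of the high values by 5 (still ≥ 50) to hit 830.

10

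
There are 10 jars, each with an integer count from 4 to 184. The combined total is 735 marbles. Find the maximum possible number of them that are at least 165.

4

Suppose k of them are at least 165. Those contribute at least 165 each and the other 10 − k at least 4 each.
So the total is at least 165k + 4(10 − k) = 40 + 161k. This must be ≤ 735, giving k ≤ 4.
k = 4 is achieved by 4 values at 165 and 6 at 4, total 684; add 51 to one value (staying below 165) to reach 735.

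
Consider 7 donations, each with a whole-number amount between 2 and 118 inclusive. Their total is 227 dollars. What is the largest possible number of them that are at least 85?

If k of the values are ≥ 85, the total is ≥ 85k + 2(7 − k).
Setting 85k + 2(7 − k) ≤ 227 gives 83k ≤ 213, so k ≤ 2.
k = 2 is achieved by 2 values at 85 and 5 at 2, total 180; add 47 to one value (staying below 85) to reach 227.

2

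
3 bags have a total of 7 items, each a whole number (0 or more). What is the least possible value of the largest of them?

3

The 3 values sum to 7, so their maximum is at least ⌈7/3⌉ = 3.
Equality holds with 1 value of 3 and 2 values of 2.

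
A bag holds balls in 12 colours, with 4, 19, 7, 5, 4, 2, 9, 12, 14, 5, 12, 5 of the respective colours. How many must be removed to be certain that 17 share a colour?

In the worst case you take as many as possible of each colour without reaching 17: 4 + 16 + 7 + 5 + 4 + 2 + 9 + 12 + 14 + 5 + 12 + 5 = 95.
The next one must give 17 of some colour, so 95 + 1 = 96.

96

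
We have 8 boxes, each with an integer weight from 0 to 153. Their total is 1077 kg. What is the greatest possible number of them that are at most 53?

Each value at 53 or below falls at least 153 − 53 = 100 short of the ceiling 153.
The ceiling total is 8 × 153 = 1224, and we need 1077, so at most ⌊(1224 − 1077)/100⌋ = 1 can be that low.
k = 1 is achieved by 1 value at 53 and 7 at 153, total 1124; lower one of the 153's by 47 (still > 53) to reach 1077.

1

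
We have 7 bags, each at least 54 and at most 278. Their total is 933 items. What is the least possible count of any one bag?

To make one bag as small as possible, make the other 6 as large as possible.
The other 6 can take up 6 × 278 = 1668 ≥ 933 − 54, so one bag can sit at its floor of 54.
Achievable: one at 54 and the other 6 totalling 879, which fits since 6 × 54 ≤ 879 ≤ 6 × 278.

54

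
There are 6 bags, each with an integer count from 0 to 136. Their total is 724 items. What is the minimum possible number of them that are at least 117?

Suppose at most 6 − j of them reach 117; then j values are ≤ 116 and the rest ≤ 136.
The total is then ≤ 116·j + 136·(6 − j) = 816 − 20j. For this to be ≥ 724 we need j ≤ 4, so at least 6 − 4 = 2 must reach 117.
Exactly 2 works: 2 values at 136 and 4 at 116 total 736; lower one of the high values by 12 (still ≥ 117) to hit 724.

2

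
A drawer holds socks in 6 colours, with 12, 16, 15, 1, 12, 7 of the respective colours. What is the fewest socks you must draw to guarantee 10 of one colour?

45

In the worst case you take as many as possible of each colour without reaching 10: 9 + 9 + 9 + 1 + 9 + 7 = 44.
The next one must give 10 of some colour, so 44 + 1 = 45.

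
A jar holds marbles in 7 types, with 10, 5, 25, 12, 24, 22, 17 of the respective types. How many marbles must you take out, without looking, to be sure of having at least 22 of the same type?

In the worst case you take as many as possible of each type without reaching 22: 10 + 5 + 21 + 12 + 21 + 21 + 17 = 107.
The next one must give 22 of some type, so 107 + 1 = 108.

108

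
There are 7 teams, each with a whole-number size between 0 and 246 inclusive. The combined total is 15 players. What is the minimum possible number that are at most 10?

6

Let j be the number exceeding 10. Then the total is ≥ 11·j + 0·(7 − j) = 0 + 11j.
So 11j ≤ 15 and j ≤ 1; hence at least 7 − 1 = 6 are ≤ 10.
Exactly 6 works: 6 values at 0 and 1 at 11 total 11; raise one of the low values by 4 (still ≤ 10) to hit 15.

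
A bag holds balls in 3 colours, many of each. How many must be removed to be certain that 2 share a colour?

In the worst case you draw 1 of each of the 3 colours: 3 × 1 = 3.
One more forces 2 of some colour, so 3 + 1 = 4.

4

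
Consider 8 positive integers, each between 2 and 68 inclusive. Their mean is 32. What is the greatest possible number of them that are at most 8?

4

The total is 8 × 32 = 256.
Suppose k of them are at most 8. Those contribute at most 8 each and the rest at most 68 each.
So the total is at most 8k + 68(8 − k) = 544 − 60k. This must still be ≥ 256, so k ≤ 4.
k = 4 is achieved by 4 values at 8 and 4 at 68, total 304; lower one of the 68's by 48 (still > 8) to reach 256.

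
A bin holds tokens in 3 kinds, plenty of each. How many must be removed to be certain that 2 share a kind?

In the worst case you draw 1 of each of the 3 kinds: 3 × 1 = 3.
One more forces 2 of some kind, so 3 + 1 = 4.

4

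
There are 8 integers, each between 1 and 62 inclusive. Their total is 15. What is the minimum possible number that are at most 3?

Each value above 3 is at least 4, contributing at least 4 − 1 = 3 above the floor 1.
The sum exceeds the floor total 8 by 7, so at most ⌊7/3⌋ = 2 exceed 3, and at least 6 are ≤ 3.
Exactly 6 works: 6 values at 1 and 2 at 4 total 14; raise one of the low values by 1 (still ≤ 3) to hit 15.

6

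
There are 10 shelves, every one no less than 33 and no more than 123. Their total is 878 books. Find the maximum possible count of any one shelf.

123

To make one shelf as large as possible, make the other 9 as small as possible.
The other 9 contribute at least 9 × 33 = 297, leaving at most 878 − 297 = 581.
But each shelf is capped at 123, so the maximum is 123.
Achievable: one at 123 and the other 9 totalling 755, which fits since 9 × 33 ≤ 755 ≤ 9 × 123.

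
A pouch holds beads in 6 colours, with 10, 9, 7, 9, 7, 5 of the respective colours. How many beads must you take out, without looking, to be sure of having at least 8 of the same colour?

41

In the worst case you take as many as possible of each colour without reaching 8: 7 + 7 + 7 + 7 + 7 + 5 = 40.
The next one must give 8 of some colour, so 40 + 1 = 41.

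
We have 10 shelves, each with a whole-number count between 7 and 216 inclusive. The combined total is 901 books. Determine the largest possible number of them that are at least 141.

6

With k values at 141 or above and the rest at least 7, the sum is at least 70 + 134k.
Since the sum is 901, we need 134k ≤ 831, i.e. k ≤ 6.
k = 6 is achieved by 6 values at 141 and 4 at 7, total 874; add 27 to one value (staying below 141) to reach 901.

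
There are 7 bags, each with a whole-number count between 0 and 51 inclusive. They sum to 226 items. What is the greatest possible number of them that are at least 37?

6

With k values at 37 or above and the rest at least 0, the sum is at least 0 + 37k.
Since the sum is 226, we need 37k ≤ 226, i.e. k ≤ 6.
k = 6 is achieved by 6 values at 37 and 1 at 0, total 222; add 4 to one value (staying below 37) to reach 226.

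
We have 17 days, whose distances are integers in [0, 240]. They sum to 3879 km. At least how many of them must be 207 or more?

12

Each value short of 207 is at most 206, costing at least 240 − 206 = 34 against the maximum total of 4080.
We can afford to lose at most 4080 − 3879 = 201, so at most ⌊201/34⌋ = 5 fall short, and at least 12 are ≥ 207.
Exactly 12 works: 12 values at 240 and 5 at 206 total 3910; lower one of the high values by 31 (still ≥ 207) to hit 3879.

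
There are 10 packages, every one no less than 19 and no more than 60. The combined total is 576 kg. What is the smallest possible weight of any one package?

36

To make one package as small as possible, make the other 9 as large as possible.
The other 9 contribute at most 9 × 60 = 540, leaving at least 576 − 540 = 36.
Since 36 ≥ 19, this is achievable: one at 36 and 9 at 60.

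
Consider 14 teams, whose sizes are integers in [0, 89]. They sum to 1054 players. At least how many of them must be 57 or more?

If only k of them are at least 57, the other 14 − k are at most 56, so the total is at most k·89 + (14 − k)·56.
This must reach 1054, so k·89 + (14 − k)·56 ≥ 1054, giving k ≥ 9.
Exactly 9 works: 9 values at 89 and 5 at 56 total 1081; lower one of the high values by 27 (still ≥ 57) to hit 1054.

9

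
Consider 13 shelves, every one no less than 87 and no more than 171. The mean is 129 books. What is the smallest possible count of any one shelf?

To make one shelf as small as possible, make the other 12 as large as possible.
The total is 13 × 129 = 1677.
The other 12 can take up 12 × 171 = 2052 ≥ 1677 − 87, so one shelf can sit at its floor of 87.
Achievable: one at 87 and the other 12 totalling 1590, which fits since 12 × 87 ≤ 1590 ≤ 12 × 171.

87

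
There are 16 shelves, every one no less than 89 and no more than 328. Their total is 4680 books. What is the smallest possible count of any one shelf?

To make one shelf as small as possible, make the other 15 as large as possible.
The other 15 can take up 15 × 328 = 4920 ≥ 4680 − 89, so one shelf can sit at its floor of 89.
Achievable: one at 89 and the other 15 totalling 4591, which fits since 15 × 89 ≤ 4591 ≤ 15 × 328.

89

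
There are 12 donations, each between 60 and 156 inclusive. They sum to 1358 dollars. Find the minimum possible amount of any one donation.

To make one donation as small as possible, make the other 11 as large as possible.
The other 11 can take up 11 × 156 = 1716 ≥ 1358 − 60, so one donation can sit at its floor of 60.
Achievable: one at 60 and the other 11 totalling 1298, which fits since 11 × 60 ≤ 1298 ≤ 11 × 156.

60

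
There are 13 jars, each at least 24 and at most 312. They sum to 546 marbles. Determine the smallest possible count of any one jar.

To make one jar as small as possible, make the other 12 as large as possible.
The other 12 can take up 12 × 312 = 3744 ≥ 546 − 24, so one jar can sit at its floor of 24.
Achievable: one at 24 and the other 12 totalling 522, which fits since 12 × 24 ≤ 522 ≤ 12 × 312.

24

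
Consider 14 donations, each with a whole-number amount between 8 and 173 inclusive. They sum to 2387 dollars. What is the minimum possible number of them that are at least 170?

6

Each value short of 170 is at most 169, costing at least 173 − 169 = 4 against the maximum total of 2422.
We can afford to lose at most 2422 − 2387 = 35, so at most ⌊35/4⌋ = 8 fall short, and at least 6 are ≥ 170.
Exactly 6 works: 6 values at 173 and 8 at 169 total 2390; lower one of the high values by 3 (still ≥ 170) to hit 2387.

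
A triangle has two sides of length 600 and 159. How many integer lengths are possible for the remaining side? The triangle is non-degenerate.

317

The triangle inequality gives |600 − 159| < c < 600 + 159, i.e. 441 < c < 759.
So c can be any integer from 442 to 758: 317 values.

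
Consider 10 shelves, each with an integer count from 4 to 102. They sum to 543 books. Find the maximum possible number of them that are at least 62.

Suppose k of them are at least 62. Those contribute at least 62 each and the other 10 − k at least 4 each.
So the total is at least 62k + 4(10 − k) = 40 + 58k. This must be ≤ 543, giving k ≤ 8.
k = 8 is achieved by 8 values at 62 and 2 at 4, total 504; add 39 to one value (staying below 62) to reach 543.

8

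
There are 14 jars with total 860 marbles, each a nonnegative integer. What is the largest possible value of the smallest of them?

61

If every one of the 14 were at least 62, the total would be at least 14 × 62 = 868 > 860.
Taking 8 copies of 61 and 6 copies of 62 gives exactly 860, so 61 is attained.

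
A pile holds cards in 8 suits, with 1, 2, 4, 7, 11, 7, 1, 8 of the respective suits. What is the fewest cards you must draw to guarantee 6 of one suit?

In the worst case you take as many as possible of each suit without reaching 6: 1 + 2 + 4 + 5 + 5 + 5 + 1 + 5 = 28.
The next one must give 6 of some suit, so 28 + 1 = 29.

29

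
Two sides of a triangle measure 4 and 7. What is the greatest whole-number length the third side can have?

10

The third side must be less than 4 + 7 = 11.
The largest integer below 11 is 10.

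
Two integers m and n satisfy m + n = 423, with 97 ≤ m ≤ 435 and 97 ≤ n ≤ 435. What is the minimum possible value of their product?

For a fixed sum, mn is smallest when m and n are as far apart as possible.
At the endpoint m = 97, n = 423 − 97 = 326, so mn = 97 × 326 = 31622.

31622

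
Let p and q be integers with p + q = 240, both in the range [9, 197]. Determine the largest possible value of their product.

For a fixed sum, the product pq is largest when p and q are as close as possible.
Taking p = 120 and q = 120 (both in [9, 197]) gives pq = 14400.

14400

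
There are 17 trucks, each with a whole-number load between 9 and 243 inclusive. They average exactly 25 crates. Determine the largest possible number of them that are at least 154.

The total is 17 × 25 = 425.
With k values at 154 or above and the rest at least 9, the sum is at least 153 + 145k.
Since the sum is 425, we need 145k ≤ 272, i.e. k ≤ 1.
k = 1 is achieved by 1 value at 154 and 16 at 9, total 298; add 127 to one value (staying below 154) to reach 425.

1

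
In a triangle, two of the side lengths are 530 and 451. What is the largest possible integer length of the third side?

980

The third side must be less than 530 + 451 = 981.
The largest integer below 981 is 980.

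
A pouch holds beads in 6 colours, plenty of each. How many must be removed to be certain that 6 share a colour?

31

You could draw 5 of every colour without reaching 6 of any — 30 in all.
One more forces 6 of some colour, so 30 + 1 = 31.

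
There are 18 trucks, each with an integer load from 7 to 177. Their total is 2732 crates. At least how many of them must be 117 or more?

11

Suppose at most 18 − j of them reach 117; then j values are ≤ 116 and the rest ≤ 177.
The total is then ≤ 116·j + 177·(18 − j) = 3186 − 61j. For this to be ≥ 2732 we need j ≤ 7, so at least 18 − 7 = 11 must reach 117.
Exactly 11 works: 11 values at 177 and 7 at 116 total 2759; lower one of the high values by 27 (still ≥ 117) to hit 2732.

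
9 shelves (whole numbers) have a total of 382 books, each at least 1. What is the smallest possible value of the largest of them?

43

Some value must be at least ⌈382/9⌉ = 43, since 9 × 42 = 378 < 382.
Taking 5 copies of 42 and 4 copies of 43 gives exactly 382, so 43 is attained.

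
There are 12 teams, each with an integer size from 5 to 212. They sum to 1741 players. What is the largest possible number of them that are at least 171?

10

If k of the values are ≥ 171, the total is ≥ 171k + 5(12 − k).
Setting 171k + 5(12 − k) ≤ 1741 gives 166k ≤ 1681, so k ≤ 10.
k = 10 is achieved by 10 values at 171 and 2 at 5, total 1720; add 21 to one value (staying below 171) to reach 1741.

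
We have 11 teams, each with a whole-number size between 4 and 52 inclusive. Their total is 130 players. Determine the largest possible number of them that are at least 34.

2

With k values at 34 or above and the rest at least 4, the sum is at least 44 + 30k.
Since the sum is 130, we need 30k ≤ 86, i.e. k ≤ 2.
k = 2 is achieved by 2 values at 34 and 9 at 4, total 104; add 26 to one value (staying below 34) to reach 130.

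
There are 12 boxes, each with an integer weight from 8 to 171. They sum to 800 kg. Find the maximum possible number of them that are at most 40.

9

Suppose k of them are at most 40. Those contribute at most 40 each and the rest at most 171 each.
So the total is at most 40k + 171(12 − k) = 2052 − 131k. This must still be ≥ 800, so k ≤ 9.
k = 9 is achieved by 9 values at 40 and 3 at 171, total 873; lower one of the 171's by 73 (still > 40) to reach 800.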